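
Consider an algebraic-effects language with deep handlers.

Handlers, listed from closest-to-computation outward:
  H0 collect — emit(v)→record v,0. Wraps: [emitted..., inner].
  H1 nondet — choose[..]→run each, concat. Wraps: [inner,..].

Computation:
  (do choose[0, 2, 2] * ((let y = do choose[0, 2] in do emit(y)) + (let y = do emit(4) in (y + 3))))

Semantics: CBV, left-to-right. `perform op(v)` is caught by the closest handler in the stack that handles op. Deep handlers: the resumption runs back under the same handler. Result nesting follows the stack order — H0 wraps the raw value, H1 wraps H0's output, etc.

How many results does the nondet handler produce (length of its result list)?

Answer: 6

Step-by-step:
choose[0, 2, 2] @ H1
  branch[0] choose=0:
    choose[0, 2] @ H1
      branch[0] choose=0:
        emit(0) @ H0 ⇒ out+=0
        emit(4) @ H0 ⇒ out+=4
        H0 returns [0, 4, 0]
        H1 returns [[0, 4, 0]]
      branch[1] choose=2:
        emit(2) @ H0 ⇒ out+=2
        emit(4) @ H0 ⇒ out+=4
        H0 returns [2, 4, 0]
        H1 returns [[2, 4, 0]]
  branch[1] choose=2:
    choose[0, 2] @ H1
      branch[0] choose=0:
        emit(0) @ H0 ⇒ out+=0
        emit(4) @ H0 ⇒ out+=4
        H0 returns [0, 4, 6]
        H1 returns [[0, 4, 6]]
      branch[1] choose=2:
        emit(2) @ H0 ⇒ out+=2
        emit(4) @ H0 ⇒ out+=4
        H0 returns [2, 4, 6]
        H1 returns [[2, 4, 6]]
  branch[2] choose=2:
    choose[0, 2] @ H1
      branch[0] choose=0:
        emit(0) @ H0 ⇒ out+=0
        emit(4) @ H0 ⇒ out+=4
        H0 returns [0, 4, 6]
        H1 returns [[0, 4, 6]]
      branch[1] choose=2:
        emit(2) @ H0 ⇒ out+=2
        emit(4) @ H0 ⇒ out+=4
        H0 returns [2, 4, 6]
        H1 returns [[2, 4, 6]]
= [[0, 4, 0], [2, 4, 0], [0, 4, 6], [2, 4, 6], [0, 4, 6], [2, 4, 6]]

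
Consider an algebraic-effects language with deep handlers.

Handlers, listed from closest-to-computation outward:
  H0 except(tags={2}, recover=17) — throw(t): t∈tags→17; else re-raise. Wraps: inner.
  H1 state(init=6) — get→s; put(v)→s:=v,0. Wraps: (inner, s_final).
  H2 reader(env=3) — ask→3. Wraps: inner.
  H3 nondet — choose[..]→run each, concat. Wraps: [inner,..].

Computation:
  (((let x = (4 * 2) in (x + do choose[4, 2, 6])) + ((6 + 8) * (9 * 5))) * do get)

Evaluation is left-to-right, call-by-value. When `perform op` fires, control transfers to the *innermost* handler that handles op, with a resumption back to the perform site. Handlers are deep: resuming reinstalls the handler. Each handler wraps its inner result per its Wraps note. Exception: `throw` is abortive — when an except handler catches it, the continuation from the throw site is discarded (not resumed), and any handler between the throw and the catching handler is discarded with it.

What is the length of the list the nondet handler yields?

Answer: 3

Evaluation trace:
choose[4, 2, 6] @ H3
  branch[0] choose=4:
    get @ H1 ⇒ 6
    H0 returns 3852
    H1 returns (3852, 6)
    H2 returns (3852, 6)
    H3 returns [(3852, 6)]
  branch[1] choose=2:
    get @ H1 ⇒ 6
    H0 returns 3840
    H1 returns (3840, 6)
    H2 returns (3840, 6)
    H3 returns [(3840, 6)]
  branch[2] choose=6:
    get @ H1 ⇒ 6
    H0 returns 3864
    H1 returns (3864, 6)
    H2 returns (3864, 6)
    H3 returns [(3864, 6)]
= [(3852, 6), (3840, 6), (3864, 6)]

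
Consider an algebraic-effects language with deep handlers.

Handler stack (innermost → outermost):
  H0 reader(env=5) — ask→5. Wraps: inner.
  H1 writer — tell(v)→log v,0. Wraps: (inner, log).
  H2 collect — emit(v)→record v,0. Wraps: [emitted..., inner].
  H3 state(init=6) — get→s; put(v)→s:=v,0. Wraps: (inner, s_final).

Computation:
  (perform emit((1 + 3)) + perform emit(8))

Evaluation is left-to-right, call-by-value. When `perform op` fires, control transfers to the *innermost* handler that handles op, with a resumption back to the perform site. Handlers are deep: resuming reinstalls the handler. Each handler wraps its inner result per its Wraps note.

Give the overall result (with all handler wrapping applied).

Answer: ([4, 8, (0, ())], 6)

Step-by-step:
emit(4) @ H2 ⇒ out+=4
emit(8) @ H2 ⇒ out+=8
H0 returns 0
H1 returns (0, ())
H2 returns [4, 8, (0, ())]
H3 returns ([4, 8, (0, ())], 6)
= ([4, 8, (0, ())], 6)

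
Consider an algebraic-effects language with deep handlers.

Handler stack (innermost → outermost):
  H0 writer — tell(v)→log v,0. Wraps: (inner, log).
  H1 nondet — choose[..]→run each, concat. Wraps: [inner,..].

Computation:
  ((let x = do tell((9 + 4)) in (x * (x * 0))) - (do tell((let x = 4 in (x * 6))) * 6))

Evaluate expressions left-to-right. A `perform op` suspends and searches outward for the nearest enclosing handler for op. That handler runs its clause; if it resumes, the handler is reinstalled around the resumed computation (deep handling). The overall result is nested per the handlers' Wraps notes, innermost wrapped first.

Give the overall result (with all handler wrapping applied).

Answer: [(0, (13, 24))]

Evaluation trace:
tell(13) @ H0 ⇒ log+=13
tell(24) @ H0 ⇒ log+=24
H0 returns (0, (13, 24))
H1 returns [(0, (13, 24))]
= [(0, (13, 24))]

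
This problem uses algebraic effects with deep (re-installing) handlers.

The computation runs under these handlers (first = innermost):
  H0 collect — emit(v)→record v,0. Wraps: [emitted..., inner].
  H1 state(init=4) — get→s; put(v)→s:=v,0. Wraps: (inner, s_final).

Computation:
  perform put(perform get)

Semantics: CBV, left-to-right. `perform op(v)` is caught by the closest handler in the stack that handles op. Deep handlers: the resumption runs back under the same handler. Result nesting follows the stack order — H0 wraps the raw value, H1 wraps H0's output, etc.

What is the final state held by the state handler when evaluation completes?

Working:
get @ H1 ⇒ 4
put(4) @ H1 ⇒ s:=4
H0 returns [0]
H1 returns ([0], 4)
= ([0], 4)

Answer: 4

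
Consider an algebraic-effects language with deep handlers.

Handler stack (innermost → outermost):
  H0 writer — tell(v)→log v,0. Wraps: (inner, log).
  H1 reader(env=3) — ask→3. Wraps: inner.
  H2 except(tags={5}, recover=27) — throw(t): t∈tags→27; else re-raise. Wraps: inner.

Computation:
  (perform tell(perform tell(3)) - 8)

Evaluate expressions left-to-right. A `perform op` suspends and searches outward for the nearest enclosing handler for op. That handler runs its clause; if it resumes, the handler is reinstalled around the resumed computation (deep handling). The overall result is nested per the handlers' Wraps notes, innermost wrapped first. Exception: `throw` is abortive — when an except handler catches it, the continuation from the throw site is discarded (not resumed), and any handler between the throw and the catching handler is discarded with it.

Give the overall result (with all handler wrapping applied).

Answer: (-8, (3, 0))

Evaluation trace:
tell(3) @ H0 ⇒ log+=3
tell(0) @ H0 ⇒ log+=0
H0 returns (-8, (3, 0))
H1 returns (-8, (3, 0))
H2 returns (-8, (3, 0))
= (-8, (3, 0))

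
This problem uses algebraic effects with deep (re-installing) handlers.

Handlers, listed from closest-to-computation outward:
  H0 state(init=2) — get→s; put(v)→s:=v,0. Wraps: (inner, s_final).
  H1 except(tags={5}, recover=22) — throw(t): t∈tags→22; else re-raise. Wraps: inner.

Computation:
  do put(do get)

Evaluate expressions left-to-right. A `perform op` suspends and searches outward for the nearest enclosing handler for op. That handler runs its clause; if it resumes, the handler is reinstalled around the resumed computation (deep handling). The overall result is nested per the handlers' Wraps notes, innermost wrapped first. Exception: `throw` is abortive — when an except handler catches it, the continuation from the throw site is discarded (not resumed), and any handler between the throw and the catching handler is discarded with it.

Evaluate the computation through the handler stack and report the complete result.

Working:
get @ H0 ⇒ 2
put(2) @ H0 ⇒ s:=2
H0 returns (0, 2)
H1 returns (0, 2)
= (0, 2)

Answer: (0, 2)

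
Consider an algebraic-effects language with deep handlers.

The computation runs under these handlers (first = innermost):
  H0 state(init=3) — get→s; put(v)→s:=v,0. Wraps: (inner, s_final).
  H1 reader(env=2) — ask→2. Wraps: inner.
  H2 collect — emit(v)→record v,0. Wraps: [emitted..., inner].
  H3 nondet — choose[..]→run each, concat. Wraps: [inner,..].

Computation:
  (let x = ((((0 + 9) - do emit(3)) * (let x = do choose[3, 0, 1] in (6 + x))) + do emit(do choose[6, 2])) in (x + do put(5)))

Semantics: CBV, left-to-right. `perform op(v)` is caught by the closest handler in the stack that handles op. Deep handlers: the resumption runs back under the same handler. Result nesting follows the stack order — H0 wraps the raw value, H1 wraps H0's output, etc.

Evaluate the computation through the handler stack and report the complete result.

Step-by-step:
emit(3) @ H2 ⇒ out+=3
choose[3, 0, 1] @ H3
  branch[0] choose=3:
    choose[6, 2] @ H3
      branch[0] choose=6:
        emit(6) @ H2 ⇒ out+=6
        put(5) @ H0 ⇒ s:=5
        H0 returns (81, 5)
        H1 returns (81, 5)
        H2 returns [3, 6, (81, 5)]
        H3 returns [[3, 6, (81, 5)]]
      branch[1] choose=2:
        emit(2) @ H2 ⇒ out+=2
        put(5) @ H0 ⇒ s:=5
        H0 returns (81, 5)
        H1 returns (81, 5)
        H2 returns [3, 2, (81, 5)]
        H3 returns [[3, 2, (81, 5)]]
  branch[1] choose=0:
    choose[6, 2] @ H3
      branch[0] choose=6:
        emit(6) @ H2 ⇒ out+=6
        put(5) @ H0 ⇒ s:=5
        H0 returns (54, 5)
        H1 returns (54, 5)
        H2 returns [3, 6, (54, 5)]
        H3 returns [[3, 6, (54, 5)]]
      branch[1] choose=2:
        emit(2) @ H2 ⇒ out+=2
        put(5) @ H0 ⇒ s:=5
        H0 returns (54, 5)
        H1 returns (54, 5)
        H2 returns [3, 2, (54, 5)]
        H3 returns [[3, 2, (54, 5)]]
  branch[2] choose=1:
    choose[6, 2] @ H3
      branch[0] choose=6:
        emit(6) @ H2 ⇒ out+=6
        put(5) @ H0 ⇒ s:=5
        H0 returns (63, 5)
        H1 returns (63, 5)
        H2 returns [3, 6, (63, 5)]
        H3 returns [[3, 6, (63, 5)]]
      branch[1] choose=2:
        emit(2) @ H2 ⇒ out+=2
        put(5) @ H0 ⇒ s:=5
        H0 returns (63, 5)
        H1 returns (63, 5)
        H2 returns [3, 2, (63, 5)]
        H3 returns [[3, 2, (63, 5)]]
= [[3, 6, (81, 5)], [3, 2, (81, 5)], [3, 6, (54, 5)], [3, 2, (54, 5)], [3, 6, (63, 5)], [3, 2, (63, 5)]]

Answer: [[3, 6, (81, 5)], [3, 2, (81, 5)], [3, 6, (54, 5)], [3, 2, (54, 5)], [3, 6, (63, 5)], [3, 2, (63, 5)]]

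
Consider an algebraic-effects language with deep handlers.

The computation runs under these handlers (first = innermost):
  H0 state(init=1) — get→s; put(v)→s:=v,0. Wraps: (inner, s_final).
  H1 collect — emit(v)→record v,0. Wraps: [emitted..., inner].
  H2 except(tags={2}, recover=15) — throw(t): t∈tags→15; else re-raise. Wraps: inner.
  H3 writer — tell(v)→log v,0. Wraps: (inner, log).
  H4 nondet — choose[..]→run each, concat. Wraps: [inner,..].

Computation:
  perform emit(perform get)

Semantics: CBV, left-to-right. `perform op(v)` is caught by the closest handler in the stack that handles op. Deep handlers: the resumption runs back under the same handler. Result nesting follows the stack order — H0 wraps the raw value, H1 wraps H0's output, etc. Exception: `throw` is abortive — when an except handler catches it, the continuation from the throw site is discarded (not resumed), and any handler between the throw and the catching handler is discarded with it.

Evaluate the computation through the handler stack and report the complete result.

Working:
get @ H0 ⇒ 1
emit(1) @ H1 ⇒ out+=1
H0 returns (0, 1)
H1 returns [1, (0, 1)]
H2 returns [1, (0, 1)]
H3 returns ([1, (0, 1)], ())
H4 returns [([1, (0, 1)], ())]
= [([1, (0, 1)], ())]

Answer: [([1, (0, 1)], ())]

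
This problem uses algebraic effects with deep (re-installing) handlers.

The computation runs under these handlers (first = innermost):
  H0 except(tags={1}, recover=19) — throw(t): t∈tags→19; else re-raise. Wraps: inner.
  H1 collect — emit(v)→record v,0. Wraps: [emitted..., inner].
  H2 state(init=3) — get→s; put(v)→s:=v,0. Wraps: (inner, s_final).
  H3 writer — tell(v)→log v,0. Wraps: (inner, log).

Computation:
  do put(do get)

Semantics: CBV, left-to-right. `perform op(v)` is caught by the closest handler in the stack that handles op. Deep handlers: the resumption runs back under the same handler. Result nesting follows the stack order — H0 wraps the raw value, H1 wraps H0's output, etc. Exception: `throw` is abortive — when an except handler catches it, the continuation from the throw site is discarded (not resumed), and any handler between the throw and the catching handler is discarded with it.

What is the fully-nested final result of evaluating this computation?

Answer: (([0], 3), ())

Working:
get @ H2 ⇒ 3
put(3) @ H2 ⇒ s:=3
H0 returns 0
H1 returns [0]
H2 returns ([0], 3)
H3 returns (([0], 3), ())
= (([0], 3), ())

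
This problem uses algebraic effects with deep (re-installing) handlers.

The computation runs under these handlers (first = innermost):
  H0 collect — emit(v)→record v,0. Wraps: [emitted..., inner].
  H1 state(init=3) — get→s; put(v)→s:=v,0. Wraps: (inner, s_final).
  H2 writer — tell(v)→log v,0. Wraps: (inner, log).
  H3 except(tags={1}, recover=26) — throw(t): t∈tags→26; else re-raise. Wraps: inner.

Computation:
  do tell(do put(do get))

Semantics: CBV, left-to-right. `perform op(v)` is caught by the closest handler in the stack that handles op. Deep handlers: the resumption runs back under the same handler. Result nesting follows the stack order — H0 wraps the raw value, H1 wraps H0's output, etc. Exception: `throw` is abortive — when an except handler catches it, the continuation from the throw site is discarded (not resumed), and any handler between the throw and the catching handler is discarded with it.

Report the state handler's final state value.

Working:
get @ H1 ⇒ 3
put(3) @ H1 ⇒ s:=3
tell(0) @ H2 ⇒ log+=0
H0 returns [0]
H1 returns ([0], 3)
H2 returns (([0], 3), (0))
H3 returns (([0], 3), (0))
= (([0], 3), (0))

Answer: 3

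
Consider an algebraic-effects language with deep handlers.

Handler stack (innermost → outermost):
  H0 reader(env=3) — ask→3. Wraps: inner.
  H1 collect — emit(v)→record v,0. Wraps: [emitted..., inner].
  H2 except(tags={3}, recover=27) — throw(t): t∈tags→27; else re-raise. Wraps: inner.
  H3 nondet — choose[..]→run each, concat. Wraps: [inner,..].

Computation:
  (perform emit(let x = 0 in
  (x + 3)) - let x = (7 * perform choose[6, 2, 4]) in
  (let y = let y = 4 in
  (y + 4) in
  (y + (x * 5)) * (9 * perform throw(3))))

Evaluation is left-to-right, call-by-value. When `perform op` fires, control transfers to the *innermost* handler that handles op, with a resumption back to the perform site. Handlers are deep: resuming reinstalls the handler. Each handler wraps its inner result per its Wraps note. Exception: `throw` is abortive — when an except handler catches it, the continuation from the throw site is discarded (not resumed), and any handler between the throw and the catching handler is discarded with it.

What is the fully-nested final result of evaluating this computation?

Step-by-step:
emit(3) @ H1 ⇒ out+=3
choose[6, 2, 4] @ H3
  branch[0] choose=6:
    throw(3) @ H2 caught ⇒ 27
    H3 returns [27]
  branch[1] choose=2:
    throw(3) @ H2 caught ⇒ 27
    H3 returns [27]
  branch[2] choose=4:
    throw(3) @ H2 caught ⇒ 27
    H3 returns [27]
= [27, 27, 27]

Answer: [27, 27, 27]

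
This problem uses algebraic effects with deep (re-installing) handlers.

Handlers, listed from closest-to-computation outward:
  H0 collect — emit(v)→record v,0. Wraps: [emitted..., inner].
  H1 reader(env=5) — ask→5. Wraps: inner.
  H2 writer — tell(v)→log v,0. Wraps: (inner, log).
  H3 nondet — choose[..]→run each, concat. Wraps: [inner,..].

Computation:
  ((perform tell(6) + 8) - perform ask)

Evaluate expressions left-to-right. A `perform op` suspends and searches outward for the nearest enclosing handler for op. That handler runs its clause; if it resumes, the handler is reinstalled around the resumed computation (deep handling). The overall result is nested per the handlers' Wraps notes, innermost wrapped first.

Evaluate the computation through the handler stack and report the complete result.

Answer: [([3], (6))]

Working:
tell(6) @ H2 ⇒ log+=6
ask @ H1 ⇒ 5
H0 returns [3]
H1 returns [3]
H2 returns ([3], (6))
H3 returns [([3], (6))]
= [([3], (6))]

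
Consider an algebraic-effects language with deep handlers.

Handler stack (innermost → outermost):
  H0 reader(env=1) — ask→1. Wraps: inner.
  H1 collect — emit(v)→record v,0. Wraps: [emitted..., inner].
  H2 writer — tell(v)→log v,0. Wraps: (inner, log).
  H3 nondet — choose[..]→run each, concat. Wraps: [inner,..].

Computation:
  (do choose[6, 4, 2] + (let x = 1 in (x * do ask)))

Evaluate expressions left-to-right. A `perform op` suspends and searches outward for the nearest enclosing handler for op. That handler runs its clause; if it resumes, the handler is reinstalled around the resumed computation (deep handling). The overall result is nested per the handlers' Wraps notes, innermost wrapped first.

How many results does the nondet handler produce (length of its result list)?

Answer: 3

Working:
choose[6, 4, 2] @ H3
  branch[0] choose=6:
    ask @ H0 ⇒ 1
    H0 returns 7
    H1 returns [7]
    H2 returns ([7], ())
    H3 returns [([7], ())]
  branch[1] choose=4:
    ask @ H0 ⇒ 1
    H0 returns 5
    H1 returns [5]
    H2 returns ([5], ())
    H3 returns [([5], ())]
  branch[2] choose=2:
    ask @ H0 ⇒ 1
    H0 returns 3
    H1 returns [3]
    H2 returns ([3], ())
    H3 returns [([3], ())]
= [([7], ()), ([5], ()), ([3], ())]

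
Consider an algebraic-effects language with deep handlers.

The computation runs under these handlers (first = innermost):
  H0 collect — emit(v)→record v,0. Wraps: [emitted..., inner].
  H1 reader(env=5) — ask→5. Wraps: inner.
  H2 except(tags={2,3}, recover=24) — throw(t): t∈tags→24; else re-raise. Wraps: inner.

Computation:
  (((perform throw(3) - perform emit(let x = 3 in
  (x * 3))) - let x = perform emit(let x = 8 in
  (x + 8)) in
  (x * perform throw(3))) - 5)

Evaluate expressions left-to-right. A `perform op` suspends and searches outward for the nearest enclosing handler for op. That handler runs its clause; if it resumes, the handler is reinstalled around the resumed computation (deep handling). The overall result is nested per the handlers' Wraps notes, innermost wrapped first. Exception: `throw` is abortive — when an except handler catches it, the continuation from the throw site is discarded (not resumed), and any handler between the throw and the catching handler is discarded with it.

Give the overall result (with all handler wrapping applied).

Evaluation trace:
throw(3) @ H2 caught ⇒ 24
= 24

Answer: 24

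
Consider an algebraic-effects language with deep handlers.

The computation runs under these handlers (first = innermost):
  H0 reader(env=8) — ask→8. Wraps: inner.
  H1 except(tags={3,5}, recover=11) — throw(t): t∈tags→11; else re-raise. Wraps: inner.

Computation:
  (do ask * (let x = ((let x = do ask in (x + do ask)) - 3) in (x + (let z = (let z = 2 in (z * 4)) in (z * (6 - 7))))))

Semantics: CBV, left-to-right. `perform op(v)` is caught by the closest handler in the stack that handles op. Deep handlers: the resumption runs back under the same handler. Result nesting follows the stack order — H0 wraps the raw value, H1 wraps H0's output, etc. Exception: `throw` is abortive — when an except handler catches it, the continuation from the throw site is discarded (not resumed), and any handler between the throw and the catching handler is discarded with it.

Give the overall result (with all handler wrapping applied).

Evaluation trace:
ask @ H0 ⇒ 8
ask @ H0 ⇒ 8
ask @ H0 ⇒ 8
H0 returns 40
H1 returns 40
= 40

Answer: 40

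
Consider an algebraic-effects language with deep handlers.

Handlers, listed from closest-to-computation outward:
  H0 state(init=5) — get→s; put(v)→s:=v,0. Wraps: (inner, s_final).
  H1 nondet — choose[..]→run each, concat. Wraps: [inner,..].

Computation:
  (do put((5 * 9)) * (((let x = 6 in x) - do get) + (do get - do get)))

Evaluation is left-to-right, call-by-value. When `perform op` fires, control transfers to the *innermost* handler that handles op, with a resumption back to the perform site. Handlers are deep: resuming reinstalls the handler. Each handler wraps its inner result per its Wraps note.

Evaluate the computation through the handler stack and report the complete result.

Evaluation trace:
put(45) @ H0 ⇒ s:=45
get @ H0 ⇒ 45
get @ H0 ⇒ 45
get @ H0 ⇒ 45
H0 returns (0, 45)
H1 returns [(0, 45)]
= [(0, 45)]

Answer: [(0, 45)]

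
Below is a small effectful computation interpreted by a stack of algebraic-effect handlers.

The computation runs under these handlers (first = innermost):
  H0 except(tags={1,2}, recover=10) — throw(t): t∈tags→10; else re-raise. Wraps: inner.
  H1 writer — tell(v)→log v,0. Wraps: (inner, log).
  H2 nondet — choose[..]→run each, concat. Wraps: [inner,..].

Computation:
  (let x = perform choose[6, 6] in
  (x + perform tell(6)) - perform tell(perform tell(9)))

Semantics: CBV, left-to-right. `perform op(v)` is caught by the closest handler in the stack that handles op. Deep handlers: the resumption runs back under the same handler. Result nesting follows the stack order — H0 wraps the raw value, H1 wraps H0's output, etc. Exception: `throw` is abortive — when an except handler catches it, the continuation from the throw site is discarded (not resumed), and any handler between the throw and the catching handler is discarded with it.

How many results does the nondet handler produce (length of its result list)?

Working:
choose[6, 6] @ H2
  branch[0] choose=6:
    tell(6) @ H1 ⇒ log+=6
    tell(9) @ H1 ⇒ log+=9
    tell(0) @ H1 ⇒ log+=0
    H0 returns 6
    H1 returns (6, (6, 9, 0))
    H2 returns [(6, (6, 9, 0))]
  branch[1] choose=6:
    tell(6) @ H1 ⇒ log+=6
    tell(9) @ H1 ⇒ log+=9
    tell(0) @ H1 ⇒ log+=0
    H0 returns 6
    H1 returns (6, (6, 9, 0))
    H2 returns [(6, (6, 9, 0))]
= [(6, (6, 9, 0)), (6, (6, 9, 0))]

Answer: 2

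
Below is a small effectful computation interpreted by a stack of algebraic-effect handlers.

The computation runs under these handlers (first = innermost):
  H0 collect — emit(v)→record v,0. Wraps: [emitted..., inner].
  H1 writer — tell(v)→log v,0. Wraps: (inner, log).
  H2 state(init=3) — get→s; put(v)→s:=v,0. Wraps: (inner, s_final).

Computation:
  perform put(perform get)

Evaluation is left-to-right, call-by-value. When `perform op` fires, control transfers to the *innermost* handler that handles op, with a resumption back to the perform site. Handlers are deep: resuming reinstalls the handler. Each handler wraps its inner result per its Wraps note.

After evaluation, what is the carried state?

Step-by-step:
get @ H2 ⇒ 3
put(3) @ H2 ⇒ s:=3
H0 returns [0]
H1 returns ([0], ())
H2 returns (([0], ()), 3)
= (([0], ()), 3)

Answer: 3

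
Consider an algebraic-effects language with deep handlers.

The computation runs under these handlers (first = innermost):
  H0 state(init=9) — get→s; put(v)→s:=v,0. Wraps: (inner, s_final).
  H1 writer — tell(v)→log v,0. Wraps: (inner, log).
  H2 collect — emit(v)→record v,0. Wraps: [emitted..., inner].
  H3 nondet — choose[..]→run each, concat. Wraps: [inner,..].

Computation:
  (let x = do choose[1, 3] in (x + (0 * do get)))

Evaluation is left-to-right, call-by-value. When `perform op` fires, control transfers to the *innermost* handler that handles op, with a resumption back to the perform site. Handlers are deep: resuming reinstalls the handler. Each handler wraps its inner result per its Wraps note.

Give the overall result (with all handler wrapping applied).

Evaluation trace:
choose[1, 3] @ H3
  branch[0] choose=1:
    get @ H0 ⇒ 9
    H0 returns (1, 9)
    H1 returns ((1, 9), ())
    H2 returns [((1, 9), ())]
    H3 returns [[((1, 9), ())]]
  branch[1] choose=3:
    get @ H0 ⇒ 9
    H0 returns (3, 9)
    H1 returns ((3, 9), ())
    H2 returns [((3, 9), ())]
    H3 returns [[((3, 9), ())]]
= [[((1, 9), ())], [((3, 9), ())]]

Answer: [[((1, 9), ())], [((3, 9), ())]]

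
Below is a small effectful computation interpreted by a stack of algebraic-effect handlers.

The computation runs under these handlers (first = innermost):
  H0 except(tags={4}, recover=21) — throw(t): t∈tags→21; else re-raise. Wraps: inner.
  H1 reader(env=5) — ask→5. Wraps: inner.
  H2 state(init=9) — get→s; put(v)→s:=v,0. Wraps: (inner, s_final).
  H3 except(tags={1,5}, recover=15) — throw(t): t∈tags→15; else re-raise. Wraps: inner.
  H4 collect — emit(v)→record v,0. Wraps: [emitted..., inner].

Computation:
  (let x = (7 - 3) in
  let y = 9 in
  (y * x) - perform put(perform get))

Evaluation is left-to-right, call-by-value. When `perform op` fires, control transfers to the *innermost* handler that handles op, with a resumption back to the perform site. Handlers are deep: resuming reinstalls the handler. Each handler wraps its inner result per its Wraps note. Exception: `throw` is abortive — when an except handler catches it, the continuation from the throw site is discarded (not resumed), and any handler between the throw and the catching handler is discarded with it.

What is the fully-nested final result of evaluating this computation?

Answer: [(36, 9)]

Evaluation trace:
get @ H2 ⇒ 9
put(9) @ H2 ⇒ s:=9
H0 returns 36
H1 returns 36
H2 returns (36, 9)
H3 returns (36, 9)
H4 returns [(36, 9)]
= [(36, 9)]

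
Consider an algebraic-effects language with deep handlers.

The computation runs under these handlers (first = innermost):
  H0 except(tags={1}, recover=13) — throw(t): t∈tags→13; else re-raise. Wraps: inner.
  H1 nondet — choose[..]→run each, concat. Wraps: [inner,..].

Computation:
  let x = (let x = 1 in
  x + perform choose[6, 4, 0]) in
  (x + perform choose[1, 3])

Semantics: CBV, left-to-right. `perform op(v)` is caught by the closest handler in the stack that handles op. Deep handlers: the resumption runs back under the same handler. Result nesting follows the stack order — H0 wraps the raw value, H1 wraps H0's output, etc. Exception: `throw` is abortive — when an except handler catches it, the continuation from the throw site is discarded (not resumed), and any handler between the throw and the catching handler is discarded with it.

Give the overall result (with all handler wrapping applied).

Working:
choose[6, 4, 0] @ H1
  branch[0] choose=6:
    choose[1, 3] @ H1
      branch[0] choose=1:
        H0 returns 8
        H1 returns [8]
      branch[1] choose=3:
        H0 returns 10
        H1 returns [10]
  branch[1] choose=4:
    choose[1, 3] @ H1
      branch[0] choose=1:
        H0 returns 6
        H1 returns [6]
      branch[1] choose=3:
        H0 returns 8
        H1 returns [8]
  branch[2] choose=0:
    choose[1, 3] @ H1
      branch[0] choose=1:
        H0 returns 2
        H1 returns [2]
      branch[1] choose=3:
        H0 returns 4
        H1 returns [4]
= [8, 10, 6, 8, 2, 4]

Answer: [8, 10, 6, 8, 2, 4]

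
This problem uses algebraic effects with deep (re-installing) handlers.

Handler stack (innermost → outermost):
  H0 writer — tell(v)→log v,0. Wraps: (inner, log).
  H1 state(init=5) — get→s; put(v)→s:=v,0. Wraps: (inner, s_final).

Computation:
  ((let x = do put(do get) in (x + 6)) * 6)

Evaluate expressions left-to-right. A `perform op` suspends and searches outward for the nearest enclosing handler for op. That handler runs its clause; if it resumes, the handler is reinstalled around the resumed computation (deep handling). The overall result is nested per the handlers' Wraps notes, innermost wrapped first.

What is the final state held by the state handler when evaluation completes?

Working:
get @ H1 ⇒ 5
put(5) @ H1 ⇒ s:=5
H0 returns (36, ())
H1 returns ((36, ()), 5)
= ((36, ()), 5)

Answer: 5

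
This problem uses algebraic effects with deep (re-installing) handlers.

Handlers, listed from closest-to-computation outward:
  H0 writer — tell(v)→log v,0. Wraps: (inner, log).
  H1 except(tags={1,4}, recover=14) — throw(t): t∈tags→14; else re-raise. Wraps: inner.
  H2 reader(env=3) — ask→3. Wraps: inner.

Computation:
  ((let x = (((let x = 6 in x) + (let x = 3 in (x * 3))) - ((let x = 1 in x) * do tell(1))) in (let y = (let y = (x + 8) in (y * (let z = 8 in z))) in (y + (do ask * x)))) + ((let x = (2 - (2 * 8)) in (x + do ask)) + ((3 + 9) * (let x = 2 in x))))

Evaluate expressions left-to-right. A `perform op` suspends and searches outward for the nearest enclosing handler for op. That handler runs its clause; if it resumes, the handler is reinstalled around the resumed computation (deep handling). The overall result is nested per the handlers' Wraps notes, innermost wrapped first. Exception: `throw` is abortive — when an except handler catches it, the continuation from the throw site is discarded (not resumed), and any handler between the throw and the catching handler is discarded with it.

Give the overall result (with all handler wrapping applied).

Answer: (242, (1))

Working:
tell(1) @ H0 ⇒ log+=1
ask @ H2 ⇒ 3
ask @ H2 ⇒ 3
H0 returns (242, (1))
H1 returns (242, (1))
H2 returns (242, (1))
= (242, (1))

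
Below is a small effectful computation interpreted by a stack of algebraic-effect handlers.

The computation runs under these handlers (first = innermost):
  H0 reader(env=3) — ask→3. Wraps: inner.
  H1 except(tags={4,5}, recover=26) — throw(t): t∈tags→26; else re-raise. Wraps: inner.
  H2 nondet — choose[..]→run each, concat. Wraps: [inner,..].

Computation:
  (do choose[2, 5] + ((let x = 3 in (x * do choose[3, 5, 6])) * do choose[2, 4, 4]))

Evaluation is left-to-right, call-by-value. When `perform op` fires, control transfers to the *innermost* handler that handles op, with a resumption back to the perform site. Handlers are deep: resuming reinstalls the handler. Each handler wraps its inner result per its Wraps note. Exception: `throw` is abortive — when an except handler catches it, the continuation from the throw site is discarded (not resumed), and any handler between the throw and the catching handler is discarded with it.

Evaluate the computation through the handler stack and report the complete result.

Working:
choose[2, 5] @ H2
  branch[0] choose=2:
    choose[3, 5, 6] @ H2
      branch[0] choose=3:
        choose[2, 4, 4] @ H2
          branch[0] choose=2:
            H0 returns 20
            H1 returns 20
            H2 returns [20]
          branch[1] choose=4:
            H0 returns 38
            H1 returns 38
            H2 returns [38]
          branch[2] choose=4:
            H0 returns 38
            H1 returns 38
            H2 returns [38]
      branch[1] choose=5:
        choose[2, 4, 4] @ H2
          branch[0] choose=2:
            H0 returns 32
            H1 returns 32
            H2 returns [32]
          branch[1] choose=4:
            H0 returns 62
            H1 returns 62
            H2 returns [62]
          branch[2] choose=4:
            H0 returns 62
            H1 returns 62
            H2 returns [62]
      branch[2] choose=6:
        choose[2, 4, 4] @ H2
          branch[0] choose=2:
            H0 returns 38
            H1 returns 38
            H2 returns [38]
          branch[1] choose=4:
            H0 returns 74
            H1 returns 74
            H2 returns [74]
          branch[2] choose=4:
            H0 returns 74
            H1 returns 74
            H2 returns [74]
  branch[1] choose=5:
    choose[3, 5, 6] @ H2
      branch[0] choose=3:
        choose[2, 4, 4] @ H2
          branch[0] choose=2:
            H0 returns 23
            H1 returns 23
            H2 returns [23]
          branch[1] choose=4:
            H0 returns 41
            H1 returns 41
            H2 returns [41]
          branch[2] choose=4:
            H0 returns 41
            H1 returns 41
            H2 returns [41]
      branch[1] choose=5:
        choose[2, 4, 4] @ H2
          branch[0] choose=2:
            H0 returns 35
            H1 returns 35
            H2 returns [35]
          branch[1] choose=4:
            H0 returns 65
            H1 returns 65
            H2 returns [65]
          branch[2] choose=4:
            H0 returns 65
            H1 returns 65
            H2 returns [65]
      branch[2] choose=6:
        choose[2, 4, 4] @ H2
          branch[0] choose=2:
            H0 returns 41
            H1 returns 41
            H2 returns [41]
          branch[1] choose=4:
            H0 returns 77
            H1 returns 77
            H2 returns [77]
          branch[2] choose=4:
            H0 returns 77
            H1 returns 77
            H2 returns [77]
= [20, 38, 38, 32, 62, 62, 38, 74, 74, 23, 41, 41, 35, 65, 65, 41, 77, 77]

Answer: [20, 38, 38, 32, 62, 62, 38, 74, 74, 23, 41, 41, 35, 65, 65, 41, 77, 77]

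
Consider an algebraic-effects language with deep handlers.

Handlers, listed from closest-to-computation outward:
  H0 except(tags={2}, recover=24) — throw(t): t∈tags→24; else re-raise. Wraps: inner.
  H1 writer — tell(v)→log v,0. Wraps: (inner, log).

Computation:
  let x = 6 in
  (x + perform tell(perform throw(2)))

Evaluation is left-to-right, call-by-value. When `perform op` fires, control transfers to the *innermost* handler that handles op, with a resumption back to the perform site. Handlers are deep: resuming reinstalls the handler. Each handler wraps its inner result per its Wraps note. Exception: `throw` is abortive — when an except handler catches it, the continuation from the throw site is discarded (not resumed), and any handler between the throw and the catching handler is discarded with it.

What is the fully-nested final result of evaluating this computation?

Answer: (24, ())

Evaluation trace:
throw(2) @ H0 caught ⇒ 24
H1 returns (24, ())
= (24, ())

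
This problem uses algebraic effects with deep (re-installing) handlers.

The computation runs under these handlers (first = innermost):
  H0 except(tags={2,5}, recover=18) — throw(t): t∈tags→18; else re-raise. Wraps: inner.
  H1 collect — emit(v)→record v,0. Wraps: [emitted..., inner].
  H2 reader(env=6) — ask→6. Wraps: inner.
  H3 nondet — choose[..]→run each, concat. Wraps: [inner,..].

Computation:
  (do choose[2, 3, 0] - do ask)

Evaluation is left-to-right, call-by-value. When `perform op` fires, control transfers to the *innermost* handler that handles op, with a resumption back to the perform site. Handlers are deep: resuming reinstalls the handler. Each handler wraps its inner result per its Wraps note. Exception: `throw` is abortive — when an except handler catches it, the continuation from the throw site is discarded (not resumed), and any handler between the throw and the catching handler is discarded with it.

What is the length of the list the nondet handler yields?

Step-by-step:
choose[2, 3, 0] @ H3
  branch[0] choose=2:
    ask @ H2 ⇒ 6
    H0 returns -4
    H1 returns [-4]
    H2 returns [-4]
    H3 returns [[-4]]
  branch[1] choose=3:
    ask @ H2 ⇒ 6
    H0 returns -3
    H1 returns [-3]
    H2 returns [-3]
    H3 returns [[-3]]
  branch[2] choose=0:
    ask @ H2 ⇒ 6
    H0 returns -6
    H1 returns [-6]
    H2 returns [-6]
    H3 returns [[-6]]
= [[-4], [-3], [-6]]

Answer: 3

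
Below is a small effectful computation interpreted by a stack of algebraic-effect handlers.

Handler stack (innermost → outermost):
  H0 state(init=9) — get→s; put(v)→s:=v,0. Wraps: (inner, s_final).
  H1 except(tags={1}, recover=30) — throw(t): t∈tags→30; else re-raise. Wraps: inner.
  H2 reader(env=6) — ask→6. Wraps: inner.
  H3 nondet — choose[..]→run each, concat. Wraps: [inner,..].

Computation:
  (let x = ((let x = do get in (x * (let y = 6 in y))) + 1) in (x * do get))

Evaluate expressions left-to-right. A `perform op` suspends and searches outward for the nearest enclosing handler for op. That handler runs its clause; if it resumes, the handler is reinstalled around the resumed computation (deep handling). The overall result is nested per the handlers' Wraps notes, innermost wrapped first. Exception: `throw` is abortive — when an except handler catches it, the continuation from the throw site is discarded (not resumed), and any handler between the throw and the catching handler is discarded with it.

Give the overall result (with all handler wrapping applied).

Answer: [(495, 9)]

Evaluation trace:
get @ H0 ⇒ 9
get @ H0 ⇒ 9
H0 returns (495, 9)
H1 returns (495, 9)
H2 returns (495, 9)
H3 returns [(495, 9)]
= [(495, 9)]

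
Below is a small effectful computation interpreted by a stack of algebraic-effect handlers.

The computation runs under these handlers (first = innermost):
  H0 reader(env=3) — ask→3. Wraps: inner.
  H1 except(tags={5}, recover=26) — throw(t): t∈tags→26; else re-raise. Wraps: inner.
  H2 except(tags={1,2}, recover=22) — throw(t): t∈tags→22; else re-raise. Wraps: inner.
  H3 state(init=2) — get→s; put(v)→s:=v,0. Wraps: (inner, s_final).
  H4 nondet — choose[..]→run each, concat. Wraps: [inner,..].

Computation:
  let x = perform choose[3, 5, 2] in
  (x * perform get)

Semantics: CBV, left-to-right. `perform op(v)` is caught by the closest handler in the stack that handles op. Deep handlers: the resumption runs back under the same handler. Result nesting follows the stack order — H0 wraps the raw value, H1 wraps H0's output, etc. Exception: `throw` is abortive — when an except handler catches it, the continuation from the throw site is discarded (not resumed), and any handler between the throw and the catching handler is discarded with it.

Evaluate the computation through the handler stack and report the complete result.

Answer: [(6, 2), (10, 2), (4, 2)]

Step-by-step:
choose[3, 5, 2] @ H4
  branch[0] choose=3:
    get @ H3 ⇒ 2
    H0 returns 6
    H1 returns 6
    H2 returns 6
    H3 returns (6, 2)
    H4 returns [(6, 2)]
  branch[1] choose=5:
    get @ H3 ⇒ 2
    H0 returns 10
    H1 returns 10
    H2 returns 10
    H3 returns (10, 2)
    H4 returns [(10, 2)]
  branch[2] choose=2:
    get @ H3 ⇒ 2
    H0 returns 4
    H1 returns 4
    H2 returns 4
    H3 returns (4, 2)
    H4 returns [(4, 2)]
= [(6, 2), (10, 2), (4, 2)]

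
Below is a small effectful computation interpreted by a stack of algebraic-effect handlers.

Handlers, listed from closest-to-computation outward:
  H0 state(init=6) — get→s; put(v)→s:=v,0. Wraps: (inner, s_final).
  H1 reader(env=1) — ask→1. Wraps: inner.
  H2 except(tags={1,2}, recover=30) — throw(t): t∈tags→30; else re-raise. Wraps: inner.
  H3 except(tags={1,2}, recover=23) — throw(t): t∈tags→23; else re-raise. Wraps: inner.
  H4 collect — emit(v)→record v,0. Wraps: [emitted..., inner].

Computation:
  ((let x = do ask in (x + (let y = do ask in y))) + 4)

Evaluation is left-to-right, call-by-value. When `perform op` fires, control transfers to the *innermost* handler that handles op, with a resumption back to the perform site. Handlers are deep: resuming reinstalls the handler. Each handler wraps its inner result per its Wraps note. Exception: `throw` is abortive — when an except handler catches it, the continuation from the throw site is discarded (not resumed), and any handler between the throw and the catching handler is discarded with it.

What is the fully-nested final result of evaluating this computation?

Working:
ask @ H1 ⇒ 1
ask @ H1 ⇒ 1
H0 returns (6, 6)
H1 returns (6, 6)
H2 returns (6, 6)
H3 returns (6, 6)
H4 returns [(6, 6)]
= [(6, 6)]

Answer: [(6, 6)]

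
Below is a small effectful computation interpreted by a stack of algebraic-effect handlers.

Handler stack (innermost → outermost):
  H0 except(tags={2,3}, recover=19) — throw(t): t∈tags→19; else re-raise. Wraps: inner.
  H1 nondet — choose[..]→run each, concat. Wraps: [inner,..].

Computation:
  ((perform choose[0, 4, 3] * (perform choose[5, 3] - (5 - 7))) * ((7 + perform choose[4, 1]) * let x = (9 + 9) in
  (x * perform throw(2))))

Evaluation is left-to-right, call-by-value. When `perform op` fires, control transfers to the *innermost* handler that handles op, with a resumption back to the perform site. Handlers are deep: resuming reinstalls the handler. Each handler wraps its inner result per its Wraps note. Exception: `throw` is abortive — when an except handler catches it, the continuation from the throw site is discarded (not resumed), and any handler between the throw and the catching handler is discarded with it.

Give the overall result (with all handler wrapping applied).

Step-by-step:
choose[0, 4, 3] @ H1
  branch[0] choose=0:
    choose[5, 3] @ H1
      branch[0] choose=5:
        choose[4, 1] @ H1
          branch[0] choose=4:
            throw(2) @ H0 caught ⇒ 19
            H1 returns [19]
          branch[1] choose=1:
            throw(2) @ H0 caught ⇒ 19
            H1 returns [19]
      branch[1] choose=3:
        choose[4, 1] @ H1
          branch[0] choose=4:
            throw(2) @ H0 caught ⇒ 19
            H1 returns [19]
          branch[1] choose=1:
            throw(2) @ H0 caught ⇒ 19
            H1 returns [19]
  branch[1] choose=4:
    choose[5, 3] @ H1
      branch[0] choose=5:
        choose[4, 1] @ H1
          branch[0] choose=4:
            throw(2) @ H0 caught ⇒ 19
            H1 returns [19]
          branch[1] choose=1:
            throw(2) @ H0 caught ⇒ 19
            H1 returns [19]
      branch[1] choose=3:
        choose[4, 1] @ H1
          branch[0] choose=4:
            throw(2) @ H0 caught ⇒ 19
            H1 returns [19]
          branch[1] choose=1:
            throw(2) @ H0 caught ⇒ 19
            H1 returns [19]
  branch[2] choose=3:
    choose[5, 3] @ H1
      branch[0] choose=5:
        choose[4, 1] @ H1
          branch[0] choose=4:
            throw(2) @ H0 caught ⇒ 19
            H1 returns [19]
          branch[1] choose=1:
            throw(2) @ H0 caught ⇒ 19
            H1 returns [19]
      branch[1] choose=3:
        choose[4, 1] @ H1
          branch[0] choose=4:
            throw(2) @ H0 caught ⇒ 19
            H1 returns [19]
          branch[1] choose=1:
            throw(2) @ H0 caught ⇒ 19
            H1 returns [19]
= [19, 19, 19, 19, 19, 19, 19, 19, 19, 19, 19, 19]

Answer: [19, 19, 19, 19, 19, 19, 19, 19, 19, 19, 19, 19]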